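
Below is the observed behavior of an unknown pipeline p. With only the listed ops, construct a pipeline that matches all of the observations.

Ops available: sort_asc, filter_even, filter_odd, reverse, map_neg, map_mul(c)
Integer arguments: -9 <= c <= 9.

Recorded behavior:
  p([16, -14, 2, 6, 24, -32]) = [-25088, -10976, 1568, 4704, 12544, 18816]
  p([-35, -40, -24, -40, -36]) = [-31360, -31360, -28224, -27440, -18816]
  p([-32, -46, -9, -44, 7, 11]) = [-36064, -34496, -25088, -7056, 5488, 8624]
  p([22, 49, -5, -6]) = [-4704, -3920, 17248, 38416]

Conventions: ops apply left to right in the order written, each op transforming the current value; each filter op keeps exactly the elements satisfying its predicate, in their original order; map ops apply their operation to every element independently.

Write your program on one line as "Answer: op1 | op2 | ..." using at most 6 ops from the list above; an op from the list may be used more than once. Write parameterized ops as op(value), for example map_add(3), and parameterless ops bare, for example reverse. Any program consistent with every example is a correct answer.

sort_asc | map_mul(7) | map_mul(7) | map_mul(-4) | map_mul(-4)

Check, running the answer program on each example:
  [16, -14, 2, 6, 24, -32] -> [-32, -14, 2, 6, 16, 24] -> [-224, -98, 14, 42, 112, 168] -> [-1568, -686, 98, 294, 784, 1176] -> [6272, 2744, -392, -1176, -3136, -4704] -> [-25088, -10976, 1568, 4704, 12544, 18816]
  [-35, -40, -24, -40, -36] -> [-40, -40, -36, -35, -24] -> [-280, -280, -252, -245, -168] -> [-1960, -1960, -1764, -1715, -1176] -> [7840, 7840, 7056, 6860, 4704] -> [-31360, -31360, -28224, -27440, -18816]
  [-32, -46, -9, -44, 7, 11] -> [-46, -44, -32, -9, 7, 11] -> [-322, -308, -224, -63, 49, 77] -> [-2254, -2156, -1568, -441, 343, 539] -> [9016, 8624, 6272, 1764, -1372, -2156] -> [-36064, -34496, -25088, -7056, 5488, 8624]
  [22, 49, -5, -6] -> [-6, -5, 22, 49] -> [-42, -35, 154, 343] -> [-294, -245, 1078, 2401] -> [1176, 980, -4312, -9604] -> [-4704, -3920, 17248, 38416]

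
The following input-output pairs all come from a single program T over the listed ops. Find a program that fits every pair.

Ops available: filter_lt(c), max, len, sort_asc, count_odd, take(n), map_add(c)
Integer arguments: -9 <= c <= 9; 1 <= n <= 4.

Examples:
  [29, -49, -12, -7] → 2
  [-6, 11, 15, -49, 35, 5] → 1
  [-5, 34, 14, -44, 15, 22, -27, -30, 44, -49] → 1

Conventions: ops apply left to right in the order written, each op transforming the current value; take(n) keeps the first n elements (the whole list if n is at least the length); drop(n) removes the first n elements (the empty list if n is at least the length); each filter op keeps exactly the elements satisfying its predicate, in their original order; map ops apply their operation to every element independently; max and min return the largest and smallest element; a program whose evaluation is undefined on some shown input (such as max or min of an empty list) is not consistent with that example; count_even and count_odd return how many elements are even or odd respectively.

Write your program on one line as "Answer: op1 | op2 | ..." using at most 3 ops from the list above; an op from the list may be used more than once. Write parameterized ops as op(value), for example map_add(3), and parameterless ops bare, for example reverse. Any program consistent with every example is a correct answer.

take(2) | sort_asc | count_odd

Check, running the answer program on each example:
  [29, -49, -12, -7] -> [29, -49] -> [-49, 29] -> 2
  [-6, 11, 15, -49, 35, 5] -> [-6, 11] -> [-6, 11] -> 1
  [-5, 34, 14, -44, 15, 22, -27, -30, 44, -49] -> [-5, 34] -> [-5, 34] -> 1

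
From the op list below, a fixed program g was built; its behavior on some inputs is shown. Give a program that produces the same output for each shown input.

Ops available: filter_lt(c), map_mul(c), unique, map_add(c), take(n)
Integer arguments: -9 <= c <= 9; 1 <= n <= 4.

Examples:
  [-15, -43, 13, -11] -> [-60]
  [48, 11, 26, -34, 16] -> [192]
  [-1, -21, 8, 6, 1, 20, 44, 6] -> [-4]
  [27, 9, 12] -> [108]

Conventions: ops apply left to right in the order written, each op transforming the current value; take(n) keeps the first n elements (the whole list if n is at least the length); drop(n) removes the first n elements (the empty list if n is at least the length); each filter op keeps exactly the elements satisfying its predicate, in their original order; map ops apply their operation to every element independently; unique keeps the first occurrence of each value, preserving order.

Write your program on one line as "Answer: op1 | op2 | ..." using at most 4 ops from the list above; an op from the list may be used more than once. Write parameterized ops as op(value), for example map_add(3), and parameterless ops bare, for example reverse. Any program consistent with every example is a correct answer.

take(4) | map_mul(4) | take(1)

Check, running the answer program on each example:
  [-15, -43, 13, -11] -> [-15, -43, 13, -11] -> [-60, -172, 52, -44] -> [-60]
  [48, 11, 26, -34, 16] -> [48, 11, 26, -34] -> [192, 44, 104, -136] -> [192]
  [-1, -21, 8, 6, 1, 20, 44, 6] -> [-1, -21, 8, 6] -> [-4, -84, 32, 24] -> [-4]
  [27, 9, 12] -> [27, 9, 12] -> [108, 36, 48] -> [108]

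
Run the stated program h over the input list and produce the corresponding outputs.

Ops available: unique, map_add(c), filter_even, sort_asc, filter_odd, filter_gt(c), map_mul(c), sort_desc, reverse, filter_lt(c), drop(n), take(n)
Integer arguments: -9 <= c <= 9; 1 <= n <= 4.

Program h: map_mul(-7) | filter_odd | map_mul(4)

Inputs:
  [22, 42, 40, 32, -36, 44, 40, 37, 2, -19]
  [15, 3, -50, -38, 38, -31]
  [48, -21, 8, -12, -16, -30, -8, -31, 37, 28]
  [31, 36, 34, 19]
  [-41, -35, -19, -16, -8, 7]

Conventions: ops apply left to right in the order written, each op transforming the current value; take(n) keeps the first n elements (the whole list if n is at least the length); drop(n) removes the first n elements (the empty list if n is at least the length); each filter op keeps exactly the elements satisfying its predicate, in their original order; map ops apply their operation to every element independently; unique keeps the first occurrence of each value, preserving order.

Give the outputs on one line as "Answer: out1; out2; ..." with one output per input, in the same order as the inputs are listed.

[-1036, 532]; [-420, -84, 868]; [588, 868, -1036]; [-868, -532]; [1148, 980, 532, -196]

Execution, op by op:
  [22, 42, 40, 32, -36, 44, 40, 37, 2, -19] -> [-154, -294, -280, -224, 252, -308, -280, -259, -14, 133] -> [-259, 133] -> [-1036, 532]
  [15, 3, -50, -38, 38, -31] -> [-105, -21, 350, 266, -266, 217] -> [-105, -21, 217] -> [-420, -84, 868]
  [48, -21, 8, -12, -16, -30, -8, -31, 37, 28] -> [-336, 147, -56, 84, 112, 210, 56, 217, -259, -196] -> [147, 217, -259] -> [588, 868, -1036]
  [31, 36, 34, 19] -> [-217, -252, -238, -133] -> [-217, -133] -> [-868, -532]
  [-41, -35, -19, -16, -8, 7] -> [287, 245, 133, 112, 56, -49] -> [287, 245, 133, -49] -> [1148, 980, 532, -196]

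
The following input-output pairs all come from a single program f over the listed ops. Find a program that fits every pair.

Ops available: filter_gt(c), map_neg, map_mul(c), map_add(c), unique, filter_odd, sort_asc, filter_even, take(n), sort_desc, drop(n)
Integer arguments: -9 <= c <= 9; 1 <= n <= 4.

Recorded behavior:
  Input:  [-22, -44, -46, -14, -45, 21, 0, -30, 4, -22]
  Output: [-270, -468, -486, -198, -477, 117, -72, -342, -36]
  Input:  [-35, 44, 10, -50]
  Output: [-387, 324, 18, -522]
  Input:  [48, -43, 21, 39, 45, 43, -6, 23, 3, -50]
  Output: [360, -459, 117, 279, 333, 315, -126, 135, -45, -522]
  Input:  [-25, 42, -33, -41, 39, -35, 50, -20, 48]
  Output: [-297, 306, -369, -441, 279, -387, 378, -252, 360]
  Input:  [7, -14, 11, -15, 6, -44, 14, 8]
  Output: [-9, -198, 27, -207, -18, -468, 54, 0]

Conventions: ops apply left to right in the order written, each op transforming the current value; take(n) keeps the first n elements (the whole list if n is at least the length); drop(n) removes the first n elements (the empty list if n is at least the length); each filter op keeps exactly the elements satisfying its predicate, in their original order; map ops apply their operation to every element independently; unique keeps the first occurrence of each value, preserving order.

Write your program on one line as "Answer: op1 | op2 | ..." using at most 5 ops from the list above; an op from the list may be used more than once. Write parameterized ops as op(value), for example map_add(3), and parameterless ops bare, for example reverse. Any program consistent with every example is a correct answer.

map_add(1) | map_add(-9) | map_mul(9) | unique

Check, running the answer program on each example:
  [-22, -44, -46, -14, -45, 21, 0, -30, 4, -22] -> [-21, -43, -45, -13, -44, 22, 1, -29, 5, -21] -> [-30, -52, -54, -22, -53, 13, -8, -38, -4, -30] -> [-270, -468, -486, -198, -477, 117, -72, -342, -36, -270] -> [-270, -468, -486, -198, -477, 117, -72, -342, -36]
  [-35, 44, 10, -50] -> [-34, 45, 11, -49] -> [-43, 36, 2, -58] -> [-387, 324, 18, -522] -> [-387, 324, 18, -522]
  [48, -43, 21, 39, 45, 43, -6, 23, 3, -50] -> [49, -42, 22, 40, 46, 44, -5, 24, 4, -49] -> [40, -51, 13, 31, 37, 35, -14, 15, -5, -58] -> [360, -459, 117, 279, 333, 315, -126, 135, -45, -522] -> [360, -459, 117, 279, 333, 315, -126, 135, -45, -522]
  [-25, 42, -33, -41, 39, -35, 50, -20, 48] -> [-24, 43, -32, -40, 40, -34, 51, -19, 49] -> [-33, 34, -41, -49, 31, -43, 42, -28, 40] -> [-297, 306, -369, -441, 279, -387, 378, -252, 360] -> [-297, 306, -369, -441, 279, -387, 378, -252, 360]
  [7, -14, 11, -15, 6, -44, 14, 8] -> [8, -13, 12, -14, 7, -43, 15, 9] -> [-1, -22, 3, -23, -2, -52, 6, 0] -> [-9, -198, 27, -207, -18, -468, 54, 0] -> [-9, -198, 27, -207, -18, -468, 54, 0]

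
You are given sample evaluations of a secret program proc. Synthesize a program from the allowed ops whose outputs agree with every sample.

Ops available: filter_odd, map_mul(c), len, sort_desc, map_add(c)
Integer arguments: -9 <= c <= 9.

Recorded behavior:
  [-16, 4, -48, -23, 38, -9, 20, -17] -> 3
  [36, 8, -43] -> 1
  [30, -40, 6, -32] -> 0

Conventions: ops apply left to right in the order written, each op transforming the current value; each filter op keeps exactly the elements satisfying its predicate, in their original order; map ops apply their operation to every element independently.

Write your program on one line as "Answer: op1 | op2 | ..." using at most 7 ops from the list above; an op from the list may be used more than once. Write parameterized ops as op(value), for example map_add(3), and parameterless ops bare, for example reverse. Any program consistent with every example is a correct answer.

filter_odd | map_mul(4) | map_mul(8) | map_mul(-2) | map_add(-1) | len

Check, running the answer program on each example:
  [-16, 4, -48, -23, 38, -9, 20, -17] -> [-23, -9, -17] -> [-92, -36, -68] -> [-736, -288, -544] -> [1472, 576, 1088] -> [1471, 575, 1087] -> 3
  [36, 8, -43] -> [-43] -> [-172] -> [-1376] -> [2752] -> [2751] -> 1
  [30, -40, 6, -32] -> [] -> [] -> [] -> [] -> [] -> 0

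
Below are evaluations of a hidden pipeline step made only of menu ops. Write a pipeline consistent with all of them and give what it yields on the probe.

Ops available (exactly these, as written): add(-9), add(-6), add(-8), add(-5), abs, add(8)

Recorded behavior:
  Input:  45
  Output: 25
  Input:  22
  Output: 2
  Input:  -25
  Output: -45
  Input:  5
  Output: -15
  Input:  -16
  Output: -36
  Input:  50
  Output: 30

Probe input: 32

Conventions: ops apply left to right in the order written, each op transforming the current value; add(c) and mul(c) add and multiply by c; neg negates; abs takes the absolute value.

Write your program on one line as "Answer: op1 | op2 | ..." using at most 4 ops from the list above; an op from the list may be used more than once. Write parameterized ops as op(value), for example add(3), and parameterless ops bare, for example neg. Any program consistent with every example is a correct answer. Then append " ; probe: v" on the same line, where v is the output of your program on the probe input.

add(-5) | add(-6) | add(-9) ; probe: 12

Check, running the answer program on each example:
  45 -> 40 -> 34 -> 25
  22 -> 17 -> 11 -> 2
  -25 -> -30 -> -36 -> -45
  5 -> 0 -> -6 -> -15
  -16 -> -21 -> -27 -> -36
  50 -> 45 -> 39 -> 30
  probe: 32 -> 27 -> 21 -> 12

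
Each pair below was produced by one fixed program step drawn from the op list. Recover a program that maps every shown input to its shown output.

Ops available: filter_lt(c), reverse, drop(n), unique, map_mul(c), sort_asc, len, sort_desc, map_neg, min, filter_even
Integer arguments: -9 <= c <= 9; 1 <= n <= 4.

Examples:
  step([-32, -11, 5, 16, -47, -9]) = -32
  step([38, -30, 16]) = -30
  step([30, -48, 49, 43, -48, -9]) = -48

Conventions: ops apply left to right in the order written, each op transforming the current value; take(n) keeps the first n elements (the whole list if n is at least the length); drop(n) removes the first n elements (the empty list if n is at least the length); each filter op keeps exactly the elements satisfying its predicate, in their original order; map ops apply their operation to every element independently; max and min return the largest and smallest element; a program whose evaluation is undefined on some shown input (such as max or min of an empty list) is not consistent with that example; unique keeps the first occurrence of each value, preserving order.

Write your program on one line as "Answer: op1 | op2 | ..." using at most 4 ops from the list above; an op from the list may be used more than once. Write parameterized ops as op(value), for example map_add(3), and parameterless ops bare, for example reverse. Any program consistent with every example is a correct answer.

filter_even | reverse | min

Check, running the answer program on each example:
  [-32, -11, 5, 16, -47, -9] -> [-32, 16] -> [16, -32] -> -32
  [38, -30, 16] -> [38, -30, 16] -> [16, -30, 38] -> -30
  [30, -48, 49, 43, -48, -9] -> [30, -48, -48] -> [-48, -48, 30] -> -48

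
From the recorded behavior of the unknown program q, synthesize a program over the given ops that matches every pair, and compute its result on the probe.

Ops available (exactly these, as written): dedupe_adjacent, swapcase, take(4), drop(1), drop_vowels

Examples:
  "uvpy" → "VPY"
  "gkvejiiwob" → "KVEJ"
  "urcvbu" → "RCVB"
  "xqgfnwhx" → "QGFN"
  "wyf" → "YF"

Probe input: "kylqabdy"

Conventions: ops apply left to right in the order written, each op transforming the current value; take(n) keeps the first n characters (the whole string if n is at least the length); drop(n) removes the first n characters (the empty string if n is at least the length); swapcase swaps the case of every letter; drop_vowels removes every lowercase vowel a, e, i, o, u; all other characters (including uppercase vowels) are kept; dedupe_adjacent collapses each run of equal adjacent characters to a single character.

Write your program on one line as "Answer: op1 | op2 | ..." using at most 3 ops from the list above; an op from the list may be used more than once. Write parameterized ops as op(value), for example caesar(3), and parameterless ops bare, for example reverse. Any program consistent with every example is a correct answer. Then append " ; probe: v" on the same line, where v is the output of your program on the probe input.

drop(1) | take(4) | swapcase ; probe: "YLQA"

Check, running the answer program on each example:
  "uvpy" -> "vpy" -> "vpy" -> "VPY"
  "gkvejiiwob" -> "kvejiiwob" -> "kvej" -> "KVEJ"
  "urcvbu" -> "rcvbu" -> "rcvb" -> "RCVB"
  "xqgfnwhx" -> "qgfnwhx" -> "qgfn" -> "QGFN"
  "wyf" -> "yf" -> "yf" -> "YF"
  probe: "kylqabdy" -> "ylqabdy" -> "ylqa" -> "YLQA"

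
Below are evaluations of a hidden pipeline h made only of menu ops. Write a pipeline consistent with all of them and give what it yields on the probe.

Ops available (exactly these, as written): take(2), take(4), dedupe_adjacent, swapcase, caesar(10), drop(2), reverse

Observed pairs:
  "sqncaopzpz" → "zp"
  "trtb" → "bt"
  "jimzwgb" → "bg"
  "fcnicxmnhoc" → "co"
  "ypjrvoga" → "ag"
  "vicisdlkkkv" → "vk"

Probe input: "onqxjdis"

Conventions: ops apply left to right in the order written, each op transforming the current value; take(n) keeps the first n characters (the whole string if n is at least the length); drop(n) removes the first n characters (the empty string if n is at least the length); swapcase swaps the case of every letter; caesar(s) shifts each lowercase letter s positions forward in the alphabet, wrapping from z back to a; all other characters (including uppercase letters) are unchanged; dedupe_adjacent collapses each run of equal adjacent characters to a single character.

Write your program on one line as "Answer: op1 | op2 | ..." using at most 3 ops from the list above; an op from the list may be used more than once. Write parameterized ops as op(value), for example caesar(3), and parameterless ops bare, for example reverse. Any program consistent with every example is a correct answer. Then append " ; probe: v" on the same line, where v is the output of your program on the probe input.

reverse | take(4) | take(2) ; probe: "si"

Check, running the answer program on each example:
  "sqncaopzpz" -> "zpzpoacnqs" -> "zpzp" -> "zp"
  "trtb" -> "btrt" -> "btrt" -> "bt"
  "jimzwgb" -> "bgwzmij" -> "bgwz" -> "bg"
  "fcnicxmnhoc" -> "cohnmxcincf" -> "cohn" -> "co"
  "ypjrvoga" -> "agovrjpy" -> "agov" -> "ag"
  "vicisdlkkkv" -> "vkkkldsiciv" -> "vkkk" -> "vk"
  probe: "onqxjdis" -> "sidjxqno" -> "sidj" -> "si"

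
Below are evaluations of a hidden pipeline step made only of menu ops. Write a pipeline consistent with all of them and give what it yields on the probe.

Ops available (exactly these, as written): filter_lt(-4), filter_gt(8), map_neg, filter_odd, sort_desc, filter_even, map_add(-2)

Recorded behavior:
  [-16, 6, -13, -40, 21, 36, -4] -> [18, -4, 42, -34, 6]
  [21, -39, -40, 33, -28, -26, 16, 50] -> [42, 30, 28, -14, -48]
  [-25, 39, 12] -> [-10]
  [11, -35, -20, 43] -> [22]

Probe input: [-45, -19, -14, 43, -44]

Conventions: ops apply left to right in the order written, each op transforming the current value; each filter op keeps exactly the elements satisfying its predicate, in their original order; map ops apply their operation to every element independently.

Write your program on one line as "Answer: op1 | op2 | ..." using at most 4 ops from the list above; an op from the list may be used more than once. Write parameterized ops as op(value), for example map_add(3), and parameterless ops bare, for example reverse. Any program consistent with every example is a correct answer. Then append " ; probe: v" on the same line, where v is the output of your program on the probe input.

map_add(-2) | filter_even | map_neg ; probe: [16, 46]

Check, running the answer program on each example:
  [-16, 6, -13, -40, 21, 36, -4] -> [-18, 4, -15, -42, 19, 34, -6] -> [-18, 4, -42, 34, -6] -> [18, -4, 42, -34, 6]
  [21, -39, -40, 33, -28, -26, 16, 50] -> [19, -41, -42, 31, -30, -28, 14, 48] -> [-42, -30, -28, 14, 48] -> [42, 30, 28, -14, -48]
  [-25, 39, 12] -> [-27, 37, 10] -> [10] -> [-10]
  [11, -35, -20, 43] -> [9, -37, -22, 41] -> [-22] -> [22]
  probe: [-45, -19, -14, 43, -44] -> [-47, -21, -16, 41, -46] -> [-16, -46] -> [16, 46]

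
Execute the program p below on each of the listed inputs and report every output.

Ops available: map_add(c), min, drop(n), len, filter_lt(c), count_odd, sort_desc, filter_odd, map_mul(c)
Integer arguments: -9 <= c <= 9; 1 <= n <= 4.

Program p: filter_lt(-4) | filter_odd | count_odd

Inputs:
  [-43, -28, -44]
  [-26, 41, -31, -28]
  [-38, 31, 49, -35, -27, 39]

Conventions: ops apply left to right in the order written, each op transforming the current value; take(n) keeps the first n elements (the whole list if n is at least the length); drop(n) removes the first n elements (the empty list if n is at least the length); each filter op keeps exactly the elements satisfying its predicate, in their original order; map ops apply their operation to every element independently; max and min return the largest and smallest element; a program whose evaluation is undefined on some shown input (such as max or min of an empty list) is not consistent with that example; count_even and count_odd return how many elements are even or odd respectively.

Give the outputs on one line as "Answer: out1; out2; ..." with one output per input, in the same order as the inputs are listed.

Execution, op by op:
  [-43, -28, -44] -> [-43, -28, -44] -> [-43] -> 1
  [-26, 41, -31, -28] -> [-26, -31, -28] -> [-31] -> 1
  [-38, 31, 49, -35, -27, 39] -> [-38, -35, -27] -> [-35, -27] -> 2

1; 1; 2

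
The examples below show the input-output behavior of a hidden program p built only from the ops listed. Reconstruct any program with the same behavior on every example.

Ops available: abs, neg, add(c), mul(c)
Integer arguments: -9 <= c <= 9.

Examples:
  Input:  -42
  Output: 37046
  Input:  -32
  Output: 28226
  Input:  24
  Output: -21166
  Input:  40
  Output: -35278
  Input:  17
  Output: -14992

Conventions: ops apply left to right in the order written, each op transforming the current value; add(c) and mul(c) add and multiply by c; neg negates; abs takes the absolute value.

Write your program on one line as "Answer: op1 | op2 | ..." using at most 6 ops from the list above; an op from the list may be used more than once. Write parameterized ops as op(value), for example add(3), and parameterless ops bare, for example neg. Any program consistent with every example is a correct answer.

mul(7) | mul(7) | mul(-3) | mul(6) | add(2)

Check, running the answer program on each example:
  -42 -> -294 -> -2058 -> 6174 -> 37044 -> 37046
  -32 -> -224 -> -1568 -> 4704 -> 28224 -> 28226
  24 -> 168 -> 1176 -> -3528 -> -21168 -> -21166
  40 -> 280 -> 1960 -> -5880 -> -35280 -> -35278
  17 -> 119 -> 833 -> -2499 -> -14994 -> -14992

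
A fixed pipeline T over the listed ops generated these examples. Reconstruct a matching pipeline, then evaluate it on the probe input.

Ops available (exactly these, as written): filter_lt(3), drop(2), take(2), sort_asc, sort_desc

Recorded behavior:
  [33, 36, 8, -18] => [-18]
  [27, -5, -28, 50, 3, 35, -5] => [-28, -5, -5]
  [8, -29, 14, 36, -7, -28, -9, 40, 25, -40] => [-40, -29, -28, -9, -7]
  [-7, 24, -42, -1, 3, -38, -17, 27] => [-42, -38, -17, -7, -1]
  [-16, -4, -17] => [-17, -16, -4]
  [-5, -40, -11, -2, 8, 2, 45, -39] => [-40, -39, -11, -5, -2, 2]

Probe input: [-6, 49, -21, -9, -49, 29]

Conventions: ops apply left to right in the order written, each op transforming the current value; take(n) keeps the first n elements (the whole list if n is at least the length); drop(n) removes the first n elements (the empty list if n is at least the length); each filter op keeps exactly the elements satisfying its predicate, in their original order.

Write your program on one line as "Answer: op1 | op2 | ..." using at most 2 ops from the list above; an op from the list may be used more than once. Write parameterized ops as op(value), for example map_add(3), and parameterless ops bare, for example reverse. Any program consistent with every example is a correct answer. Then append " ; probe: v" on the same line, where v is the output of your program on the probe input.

sort_asc | filter_lt(3) ; probe: [-49, -21, -9, -6]

Check, running the answer program on each example:
  [33, 36, 8, -18] -> [-18, 8, 33, 36] -> [-18]
  [27, -5, -28, 50, 3, 35, -5] -> [-28, -5, -5, 3, 27, 35, 50] -> [-28, -5, -5]
  [8, -29, 14, 36, -7, -28, -9, 40, 25, -40] -> [-40, -29, -28, -9, -7, 8, 14, 25, 36, 40] -> [-40, -29, -28, -9, -7]
  [-7, 24, -42, -1, 3, -38, -17, 27] -> [-42, -38, -17, -7, -1, 3, 24, 27] -> [-42, -38, -17, -7, -1]
  [-16, -4, -17] -> [-17, -16, -4] -> [-17, -16, -4]
  [-5, -40, -11, -2, 8, 2, 45, -39] -> [-40, -39, -11, -5, -2, 2, 8, 45] -> [-40, -39, -11, -5, -2, 2]
  probe: [-6, 49, -21, -9, -49, 29] -> [-49, -21, -9, -6, 29, 49] -> [-49, -21, -9, -6]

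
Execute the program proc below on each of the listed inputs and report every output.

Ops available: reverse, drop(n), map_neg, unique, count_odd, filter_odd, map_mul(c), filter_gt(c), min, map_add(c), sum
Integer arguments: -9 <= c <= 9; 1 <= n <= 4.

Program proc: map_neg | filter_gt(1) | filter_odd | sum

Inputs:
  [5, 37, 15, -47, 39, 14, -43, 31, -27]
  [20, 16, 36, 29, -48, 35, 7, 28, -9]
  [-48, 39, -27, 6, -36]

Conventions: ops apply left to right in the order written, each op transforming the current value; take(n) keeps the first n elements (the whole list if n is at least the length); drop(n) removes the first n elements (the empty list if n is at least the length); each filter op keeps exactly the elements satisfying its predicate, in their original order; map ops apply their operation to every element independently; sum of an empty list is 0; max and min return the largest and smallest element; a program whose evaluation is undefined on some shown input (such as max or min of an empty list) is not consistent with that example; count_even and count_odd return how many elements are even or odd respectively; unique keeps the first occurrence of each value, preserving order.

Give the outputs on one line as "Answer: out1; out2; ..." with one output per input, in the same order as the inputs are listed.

Execution, op by op:
  [5, 37, 15, -47, 39, 14, -43, 31, -27] -> [-5, -37, -15, 47, -39, -14, 43, -31, 27] -> [47, 43, 27] -> [47, 43, 27] -> 117
  [20, 16, 36, 29, -48, 35, 7, 28, -9] -> [-20, -16, -36, -29, 48, -35, -7, -28, 9] -> [48, 9] -> [9] -> 9
  [-48, 39, -27, 6, -36] -> [48, -39, 27, -6, 36] -> [48, 27, 36] -> [27] -> 27

117; 9; 27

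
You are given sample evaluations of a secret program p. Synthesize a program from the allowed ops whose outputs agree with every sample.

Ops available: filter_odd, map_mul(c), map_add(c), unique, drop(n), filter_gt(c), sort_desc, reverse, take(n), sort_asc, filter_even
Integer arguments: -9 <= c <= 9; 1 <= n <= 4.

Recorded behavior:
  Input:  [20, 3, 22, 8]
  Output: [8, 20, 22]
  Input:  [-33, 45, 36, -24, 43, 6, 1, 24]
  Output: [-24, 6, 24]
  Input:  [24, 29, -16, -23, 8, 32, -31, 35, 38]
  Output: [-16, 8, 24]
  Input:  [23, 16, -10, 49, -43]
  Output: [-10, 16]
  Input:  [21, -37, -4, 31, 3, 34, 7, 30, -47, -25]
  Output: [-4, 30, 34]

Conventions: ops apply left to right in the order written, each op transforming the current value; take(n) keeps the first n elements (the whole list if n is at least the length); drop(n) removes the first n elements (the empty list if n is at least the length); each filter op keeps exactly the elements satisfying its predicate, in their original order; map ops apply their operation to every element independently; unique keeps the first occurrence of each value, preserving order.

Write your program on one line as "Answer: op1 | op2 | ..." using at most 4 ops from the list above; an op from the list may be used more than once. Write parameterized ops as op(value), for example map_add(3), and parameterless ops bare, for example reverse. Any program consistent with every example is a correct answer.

filter_even | sort_asc | take(3)

Check, running the answer program on each example:
  [20, 3, 22, 8] -> [20, 22, 8] -> [8, 20, 22] -> [8, 20, 22]
  [-33, 45, 36, -24, 43, 6, 1, 24] -> [36, -24, 6, 24] -> [-24, 6, 24, 36] -> [-24, 6, 24]
  [24, 29, -16, -23, 8, 32, -31, 35, 38] -> [24, -16, 8, 32, 38] -> [-16, 8, 24, 32, 38] -> [-16, 8, 24]
  [23, 16, -10, 49, -43] -> [16, -10] -> [-10, 16] -> [-10, 16]
  [21, -37, -4, 31, 3, 34, 7, 30, -47, -25] -> [-4, 34, 30] -> [-4, 30, 34] -> [-4, 30, 34]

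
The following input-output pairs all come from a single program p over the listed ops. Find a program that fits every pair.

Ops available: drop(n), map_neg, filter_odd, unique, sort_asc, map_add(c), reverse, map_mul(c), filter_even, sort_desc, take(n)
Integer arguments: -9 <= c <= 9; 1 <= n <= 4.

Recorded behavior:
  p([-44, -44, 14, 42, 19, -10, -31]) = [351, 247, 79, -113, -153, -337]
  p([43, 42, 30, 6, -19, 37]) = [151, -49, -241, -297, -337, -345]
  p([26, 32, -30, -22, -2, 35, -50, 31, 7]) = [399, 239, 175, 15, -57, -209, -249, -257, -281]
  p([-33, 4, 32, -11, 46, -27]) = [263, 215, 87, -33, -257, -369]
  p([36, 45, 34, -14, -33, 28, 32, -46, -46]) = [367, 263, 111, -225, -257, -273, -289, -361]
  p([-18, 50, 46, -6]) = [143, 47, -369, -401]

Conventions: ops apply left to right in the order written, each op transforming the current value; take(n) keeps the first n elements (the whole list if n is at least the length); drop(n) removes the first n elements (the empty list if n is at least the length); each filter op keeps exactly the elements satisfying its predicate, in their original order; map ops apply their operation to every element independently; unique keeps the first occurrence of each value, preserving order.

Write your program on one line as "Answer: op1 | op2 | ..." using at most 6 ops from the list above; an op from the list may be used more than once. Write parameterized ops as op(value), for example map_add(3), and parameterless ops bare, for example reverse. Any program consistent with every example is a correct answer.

map_mul(-8) | unique | map_add(-1) | sort_asc | sort_desc

Check, running the answer program on each example:
  [-44, -44, 14, 42, 19, -10, -31] -> [352, 352, -112, -336, -152, 80, 248] -> [352, -112, -336, -152, 80, 248] -> [351, -113, -337, -153, 79, 247] -> [-337, -153, -113, 79, 247, 351] -> [351, 247, 79, -113, -153, -337]
  [43, 42, 30, 6, -19, 37] -> [-344, -336, -240, -48, 152, -296] -> [-344, -336, -240, -48, 152, -296] -> [-345, -337, -241, -49, 151, -297] -> [-345, -337, -297, -241, -49, 151] -> [151, -49, -241, -297, -337, -345]
  [26, 32, -30, -22, -2, 35, -50, 31, 7] -> [-208, -256, 240, 176, 16, -280, 400, -248, -56] -> [-208, -256, 240, 176, 16, -280, 400, -248, -56] -> [-209, -257, 239, 175, 15, -281, 399, -249, -57] -> [-281, -257, -249, -209, -57, 15, 175, 239, 399] -> [399, 239, 175, 15, -57, -209, -249, -257, -281]
  [-33, 4, 32, -11, 46, -27] -> [264, -32, -256, 88, -368, 216] -> [264, -32, -256, 88, -368, 216] -> [263, -33, -257, 87, -369, 215] -> [-369, -257, -33, 87, 215, 263] -> [263, 215, 87, -33, -257, -369]
  [36, 45, 34, -14, -33, 28, 32, -46, -46] -> [-288, -360, -272, 112, 264, -224, -256, 368, 368] -> [-288, -360, -272, 112, 264, -224, -256, 368] -> [-289, -361, -273, 111, 263, -225, -257, 367] -> [-361, -289, -273, -257, -225, 111, 263, 367] -> [367, 263, 111, -225, -257, -273, -289, -361]
  [-18, 50, 46, -6] -> [144, -400, -368, 48] -> [144, -400, -368, 48] -> [143, -401, -369, 47] -> [-401, -369, 47, 143] -> [143, 47, -369, -401]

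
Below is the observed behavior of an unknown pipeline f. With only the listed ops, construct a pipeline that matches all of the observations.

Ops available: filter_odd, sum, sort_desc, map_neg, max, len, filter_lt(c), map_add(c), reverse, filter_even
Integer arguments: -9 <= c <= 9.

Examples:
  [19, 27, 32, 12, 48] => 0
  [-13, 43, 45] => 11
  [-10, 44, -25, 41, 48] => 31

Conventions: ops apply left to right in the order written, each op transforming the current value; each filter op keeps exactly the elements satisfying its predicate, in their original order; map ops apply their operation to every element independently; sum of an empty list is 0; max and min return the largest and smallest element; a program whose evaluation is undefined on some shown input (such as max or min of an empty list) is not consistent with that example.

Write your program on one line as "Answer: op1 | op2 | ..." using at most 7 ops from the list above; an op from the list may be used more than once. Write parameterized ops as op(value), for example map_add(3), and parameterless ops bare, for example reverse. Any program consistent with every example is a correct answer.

sort_desc | map_add(-2) | map_add(4) | filter_lt(7) | map_neg | sum

Check, running the answer program on each example:
  [19, 27, 32, 12, 48] -> [48, 32, 27, 19, 12] -> [46, 30, 25, 17, 10] -> [50, 34, 29, 21, 14] -> [] -> [] -> 0
  [-13, 43, 45] -> [45, 43, -13] -> [43, 41, -15] -> [47, 45, -11] -> [-11] -> [11] -> 11
  [-10, 44, -25, 41, 48] -> [48, 44, 41, -10, -25] -> [46, 42, 39, -12, -27] -> [50, 46, 43, -8, -23] -> [-8, -23] -> [8, 23] -> 31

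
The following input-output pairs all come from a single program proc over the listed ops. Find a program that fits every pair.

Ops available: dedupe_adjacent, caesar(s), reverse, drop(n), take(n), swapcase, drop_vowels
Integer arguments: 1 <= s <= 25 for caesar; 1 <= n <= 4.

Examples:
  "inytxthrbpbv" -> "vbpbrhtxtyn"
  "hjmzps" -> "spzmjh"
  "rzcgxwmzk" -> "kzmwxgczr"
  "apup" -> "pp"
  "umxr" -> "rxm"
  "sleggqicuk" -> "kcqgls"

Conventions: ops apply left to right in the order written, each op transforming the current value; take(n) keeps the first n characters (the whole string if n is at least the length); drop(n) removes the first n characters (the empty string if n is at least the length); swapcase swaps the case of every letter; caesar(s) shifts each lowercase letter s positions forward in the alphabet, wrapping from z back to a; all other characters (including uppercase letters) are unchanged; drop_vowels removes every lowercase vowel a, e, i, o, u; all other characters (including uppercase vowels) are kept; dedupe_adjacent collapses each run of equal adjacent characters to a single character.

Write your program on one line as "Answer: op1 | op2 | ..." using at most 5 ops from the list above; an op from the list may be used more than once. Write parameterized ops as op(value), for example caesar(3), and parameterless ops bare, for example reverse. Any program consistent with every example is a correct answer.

reverse | dedupe_adjacent | reverse | drop_vowels | reverse

Check, running the answer program on each example:
  "inytxthrbpbv" -> "vbpbrhtxtyni" -> "vbpbrhtxtyni" -> "inytxthrbpbv" -> "nytxthrbpbv" -> "vbpbrhtxtyn"
  "hjmzps" -> "spzmjh" -> "spzmjh" -> "hjmzps" -> "hjmzps" -> "spzmjh"
  "rzcgxwmzk" -> "kzmwxgczr" -> "kzmwxgczr" -> "rzcgxwmzk" -> "rzcgxwmzk" -> "kzmwxgczr"
  "apup" -> "pupa" -> "pupa" -> "apup" -> "pp" -> "pp"
  "umxr" -> "rxmu" -> "rxmu" -> "umxr" -> "mxr" -> "rxm"
  "sleggqicuk" -> "kuciqggels" -> "kuciqgels" -> "slegqicuk" -> "slgqck" -> "kcqgls"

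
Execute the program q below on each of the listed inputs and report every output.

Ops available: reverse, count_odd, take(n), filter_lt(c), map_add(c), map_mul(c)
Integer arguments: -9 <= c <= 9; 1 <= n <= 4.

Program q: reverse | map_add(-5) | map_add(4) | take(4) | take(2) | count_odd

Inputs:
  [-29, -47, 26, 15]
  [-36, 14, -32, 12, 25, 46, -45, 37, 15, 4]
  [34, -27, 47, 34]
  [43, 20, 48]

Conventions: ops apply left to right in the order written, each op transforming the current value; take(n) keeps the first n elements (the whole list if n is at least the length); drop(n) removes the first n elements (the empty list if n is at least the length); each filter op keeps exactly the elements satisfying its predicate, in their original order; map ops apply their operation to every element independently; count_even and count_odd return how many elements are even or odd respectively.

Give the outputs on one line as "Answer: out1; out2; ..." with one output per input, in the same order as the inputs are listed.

Execution, op by op:
  [-29, -47, 26, 15] -> [15, 26, -47, -29] -> [10, 21, -52, -34] -> [14, 25, -48, -30] -> [14, 25, -48, -30] -> [14, 25] -> 1
  [-36, 14, -32, 12, 25, 46, -45, 37, 15, 4] -> [4, 15, 37, -45, 46, 25, 12, -32, 14, -36] -> [-1, 10, 32, -50, 41, 20, 7, -37, 9, -41] -> [3, 14, 36, -46, 45, 24, 11, -33, 13, -37] -> [3, 14, 36, -46] -> [3, 14] -> 1
  [34, -27, 47, 34] -> [34, 47, -27, 34] -> [29, 42, -32, 29] -> [33, 46, -28, 33] -> [33, 46, -28, 33] -> [33, 46] -> 1
  [43, 20, 48] -> [48, 20, 43] -> [43, 15, 38] -> [47, 19, 42] -> [47, 19, 42] -> [47, 19] -> 2

1; 1; 1; 2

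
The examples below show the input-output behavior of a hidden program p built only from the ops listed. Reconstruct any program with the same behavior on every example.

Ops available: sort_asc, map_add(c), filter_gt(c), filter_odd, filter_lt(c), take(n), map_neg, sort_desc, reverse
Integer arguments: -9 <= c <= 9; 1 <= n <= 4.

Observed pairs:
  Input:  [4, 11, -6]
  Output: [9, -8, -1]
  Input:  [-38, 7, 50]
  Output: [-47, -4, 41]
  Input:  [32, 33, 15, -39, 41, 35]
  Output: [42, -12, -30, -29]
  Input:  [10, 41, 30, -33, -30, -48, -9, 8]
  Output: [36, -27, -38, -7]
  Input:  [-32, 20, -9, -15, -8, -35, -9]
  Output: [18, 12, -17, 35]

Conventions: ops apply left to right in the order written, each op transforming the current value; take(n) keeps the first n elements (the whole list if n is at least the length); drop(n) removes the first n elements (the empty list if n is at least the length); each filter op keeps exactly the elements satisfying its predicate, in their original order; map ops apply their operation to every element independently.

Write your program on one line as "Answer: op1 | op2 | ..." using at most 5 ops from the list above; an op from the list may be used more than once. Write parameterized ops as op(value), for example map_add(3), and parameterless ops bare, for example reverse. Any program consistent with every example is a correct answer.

take(4) | reverse | map_add(-3) | map_neg

Check, running the answer program on each example:
  [4, 11, -6] -> [4, 11, -6] -> [-6, 11, 4] -> [-9, 8, 1] -> [9, -8, -1]
  [-38, 7, 50] -> [-38, 7, 50] -> [50, 7, -38] -> [47, 4, -41] -> [-47, -4, 41]
  [32, 33, 15, -39, 41, 35] -> [32, 33, 15, -39] -> [-39, 15, 33, 32] -> [-42, 12, 30, 29] -> [42, -12, -30, -29]
  [10, 41, 30, -33, -30, -48, -9, 8] -> [10, 41, 30, -33] -> [-33, 30, 41, 10] -> [-36, 27, 38, 7] -> [36, -27, -38, -7]
  [-32, 20, -9, -15, -8, -35, -9] -> [-32, 20, -9, -15] -> [-15, -9, 20, -32] -> [-18, -12, 17, -35] -> [18, 12, -17, 35]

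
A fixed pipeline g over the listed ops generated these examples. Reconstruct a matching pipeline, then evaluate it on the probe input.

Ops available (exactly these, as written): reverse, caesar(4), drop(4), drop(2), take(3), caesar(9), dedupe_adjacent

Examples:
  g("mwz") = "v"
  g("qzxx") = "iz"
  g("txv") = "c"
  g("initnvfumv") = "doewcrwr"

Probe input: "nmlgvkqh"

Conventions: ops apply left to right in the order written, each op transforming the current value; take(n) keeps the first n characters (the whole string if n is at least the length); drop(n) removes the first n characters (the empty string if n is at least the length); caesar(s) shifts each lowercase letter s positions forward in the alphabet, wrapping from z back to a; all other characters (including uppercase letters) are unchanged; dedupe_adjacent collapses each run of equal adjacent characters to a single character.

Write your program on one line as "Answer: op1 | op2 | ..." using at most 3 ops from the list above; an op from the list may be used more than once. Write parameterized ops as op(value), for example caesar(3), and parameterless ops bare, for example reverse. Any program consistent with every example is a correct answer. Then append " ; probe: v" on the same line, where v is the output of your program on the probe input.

reverse | caesar(9) | drop(2) ; probe: "tepuvw"

Check, running the answer program on each example:
  "mwz" -> "zwm" -> "ifv" -> "v"
  "qzxx" -> "xxzq" -> "ggiz" -> "iz"
  "txv" -> "vxt" -> "egc" -> "c"
  "initnvfumv" -> "vmufvntini" -> "evdoewcrwr" -> "doewcrwr"
  probe: "nmlgvkqh" -> "hqkvglmn" -> "qztepuvw" -> "tepuvw"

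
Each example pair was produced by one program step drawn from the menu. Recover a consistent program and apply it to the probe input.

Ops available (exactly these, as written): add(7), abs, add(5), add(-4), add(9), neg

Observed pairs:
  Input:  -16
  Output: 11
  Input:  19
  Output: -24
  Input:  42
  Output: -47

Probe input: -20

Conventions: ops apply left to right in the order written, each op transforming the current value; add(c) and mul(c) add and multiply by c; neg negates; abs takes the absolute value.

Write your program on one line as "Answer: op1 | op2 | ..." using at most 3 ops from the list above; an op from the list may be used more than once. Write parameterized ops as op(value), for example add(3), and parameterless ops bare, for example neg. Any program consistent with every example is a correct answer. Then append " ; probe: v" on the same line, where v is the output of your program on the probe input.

add(-4) | add(9) | neg ; probe: 15

Check, running the answer program on each example:
  -16 -> -20 -> -11 -> 11
  19 -> 15 -> 24 -> -24
  42 -> 38 -> 47 -> -47
  probe: -20 -> -24 -> -15 -> 15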